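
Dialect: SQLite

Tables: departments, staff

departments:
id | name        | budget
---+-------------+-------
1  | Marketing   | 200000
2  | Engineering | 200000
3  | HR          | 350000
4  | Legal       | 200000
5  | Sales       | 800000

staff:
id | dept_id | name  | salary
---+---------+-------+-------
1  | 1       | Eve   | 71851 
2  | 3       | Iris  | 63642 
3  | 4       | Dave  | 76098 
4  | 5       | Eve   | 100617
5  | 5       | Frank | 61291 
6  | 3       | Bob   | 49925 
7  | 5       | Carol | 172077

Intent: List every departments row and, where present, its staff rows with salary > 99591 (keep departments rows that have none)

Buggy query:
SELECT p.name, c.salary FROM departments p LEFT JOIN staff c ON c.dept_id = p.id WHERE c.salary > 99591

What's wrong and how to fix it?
Bug: A WHERE condition on the right-hand table after LEFT JOIN drops unmatched parents

Fix: Move the right-table condition into the ON clause so unmatched parents are kept

Corrected query:
SELECT p.name, c.salary FROM departments p LEFT JOIN staff c ON c.dept_id = p.id AND c.salary > 99591

Result:
name        | salary
------------+-------
Marketing   | NULL  
Engineering | NULL  
HR          | NULL  
Legal       | NULL  
Sales       | 100617
Sales       | 172077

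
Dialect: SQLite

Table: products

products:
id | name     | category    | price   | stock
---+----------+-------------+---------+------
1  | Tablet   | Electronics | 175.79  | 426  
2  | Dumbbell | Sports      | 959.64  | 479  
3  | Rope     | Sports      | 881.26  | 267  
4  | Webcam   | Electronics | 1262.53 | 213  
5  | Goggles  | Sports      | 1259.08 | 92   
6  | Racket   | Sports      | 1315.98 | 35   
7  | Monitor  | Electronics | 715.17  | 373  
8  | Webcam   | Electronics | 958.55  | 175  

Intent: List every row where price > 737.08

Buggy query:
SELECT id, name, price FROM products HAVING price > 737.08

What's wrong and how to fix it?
Bug: HAVING filters the output of aggregation, but this query has no GROUP BY and no aggregate functions, so SQLite rejects it (HAVING clause on a non-aggregate query); the condition here is per row

Fix: Use WHERE for row-level filtering

Corrected query:
SELECT id, name, price FROM products WHERE price > 737.08

Result:
id | name     | price  
---+----------+--------
2  | Dumbbell | 959.64 
3  | Rope     | 881.26 
4  | Webcam   | 1262.53
5  | Goggles  | 1259.08
6  | Racket   | 1315.98
8  | Webcam   | 958.55 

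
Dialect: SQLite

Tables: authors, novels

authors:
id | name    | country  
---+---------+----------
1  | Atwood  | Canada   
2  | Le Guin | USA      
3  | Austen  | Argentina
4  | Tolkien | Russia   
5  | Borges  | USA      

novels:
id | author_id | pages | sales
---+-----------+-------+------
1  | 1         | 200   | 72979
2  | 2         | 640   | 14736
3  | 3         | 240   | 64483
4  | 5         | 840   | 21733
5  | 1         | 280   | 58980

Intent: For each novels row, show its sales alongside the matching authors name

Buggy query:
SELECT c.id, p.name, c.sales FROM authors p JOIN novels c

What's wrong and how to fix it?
Bug: JOIN with no ON clause produces a cartesian product; every novels row pairs with every authors row

Fix: Specify the join condition linking the foreign key to the parent id

Corrected query:
SELECT c.id, p.name, c.sales FROM authors p JOIN novels c ON c.author_id = p.id

Result:
id | name    | sales
---+---------+------
1  | Atwood  | 72979
2  | Le Guin | 14736
3  | Austen  | 64483
4  | Borges  | 21733
5  | Atwood  | 58980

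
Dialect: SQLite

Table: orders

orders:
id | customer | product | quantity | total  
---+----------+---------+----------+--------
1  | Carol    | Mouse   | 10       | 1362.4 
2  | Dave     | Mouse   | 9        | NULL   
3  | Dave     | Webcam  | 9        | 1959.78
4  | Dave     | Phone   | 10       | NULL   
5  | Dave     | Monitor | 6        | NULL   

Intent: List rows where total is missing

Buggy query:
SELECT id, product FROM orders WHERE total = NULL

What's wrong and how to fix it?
Bug: '= NULL' is always unknown in SQL three-valued logic, so no rows match

Fix: Replace '= NULL' with 'IS NULL'

Corrected query:
SELECT id, product FROM orders WHERE total IS NULL

Result:
id | product
---+--------
2  | Mouse  
4  | Phone  
5  | Monitor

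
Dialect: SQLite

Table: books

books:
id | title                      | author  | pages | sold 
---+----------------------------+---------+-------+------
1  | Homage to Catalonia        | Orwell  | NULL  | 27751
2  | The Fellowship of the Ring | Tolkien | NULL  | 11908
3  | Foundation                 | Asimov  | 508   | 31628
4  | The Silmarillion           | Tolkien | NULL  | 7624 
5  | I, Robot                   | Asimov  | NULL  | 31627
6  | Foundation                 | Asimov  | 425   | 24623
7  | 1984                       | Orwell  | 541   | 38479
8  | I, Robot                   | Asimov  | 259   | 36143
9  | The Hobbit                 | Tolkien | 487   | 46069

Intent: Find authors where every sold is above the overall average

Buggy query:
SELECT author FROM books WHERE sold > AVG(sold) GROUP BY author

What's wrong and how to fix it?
Bug: WHERE evaluates per row before aggregation, so AVG() is unavailable

Fix: Use a subquery for AVG and a HAVING MIN(...) filter so the condition holds for every row in the group

Corrected query:
SELECT author FROM books GROUP BY author HAVING MIN(sold) > (SELECT AVG(sold) FROM books)

Result:
(no rows)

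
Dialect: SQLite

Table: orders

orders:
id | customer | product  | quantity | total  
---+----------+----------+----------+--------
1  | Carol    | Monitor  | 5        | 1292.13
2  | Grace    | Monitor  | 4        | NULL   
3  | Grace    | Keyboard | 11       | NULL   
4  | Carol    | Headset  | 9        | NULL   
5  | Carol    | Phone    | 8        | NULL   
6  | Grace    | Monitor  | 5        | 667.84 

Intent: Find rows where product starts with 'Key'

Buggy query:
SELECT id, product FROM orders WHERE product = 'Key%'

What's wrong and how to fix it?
Bug: Wildcards only work with LIKE; '=' treats '%' as a literal character

Fix: Use LIKE for wildcard pattern matching

Corrected query:
SELECT id, product FROM orders WHERE product LIKE 'Key%'

Result:
id | product 
---+---------
3  | Keyboard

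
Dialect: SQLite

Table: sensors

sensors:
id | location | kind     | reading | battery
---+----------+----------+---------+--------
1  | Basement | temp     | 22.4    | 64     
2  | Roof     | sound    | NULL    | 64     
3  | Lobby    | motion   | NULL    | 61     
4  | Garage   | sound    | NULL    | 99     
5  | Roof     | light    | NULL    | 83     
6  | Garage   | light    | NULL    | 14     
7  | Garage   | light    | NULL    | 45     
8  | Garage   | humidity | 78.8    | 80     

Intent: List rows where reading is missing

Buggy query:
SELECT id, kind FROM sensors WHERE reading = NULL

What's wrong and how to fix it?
Bug: Comparing to NULL with '=' never matches; NULL = NULL is unknown, not true

Fix: Use IS NULL to test for NULL

Corrected query:
SELECT id, kind FROM sensors WHERE reading IS NULL

Result:
id | kind  
---+-------
2  | sound 
3  | motion
4  | sound 
5  | light 
6  | light 
7  | light 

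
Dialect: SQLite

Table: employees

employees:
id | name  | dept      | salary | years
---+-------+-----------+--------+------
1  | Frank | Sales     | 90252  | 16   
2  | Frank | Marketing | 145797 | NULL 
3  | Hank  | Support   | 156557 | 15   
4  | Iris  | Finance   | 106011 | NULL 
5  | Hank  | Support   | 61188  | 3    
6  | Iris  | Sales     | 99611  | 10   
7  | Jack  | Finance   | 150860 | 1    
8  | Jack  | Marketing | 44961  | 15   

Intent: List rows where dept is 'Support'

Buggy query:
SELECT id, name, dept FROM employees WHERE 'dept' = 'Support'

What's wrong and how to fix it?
Bug: Single quotes denote string literals in SQL; the column name is being compared as a constant string

Fix: Remove the quotes around the column name (or use double quotes for an identifier)

Corrected query:
SELECT id, name, dept FROM employees WHERE dept = 'Support'

Result:
id | name | dept   
---+------+--------
3  | Hank | Support
5  | Hank | Support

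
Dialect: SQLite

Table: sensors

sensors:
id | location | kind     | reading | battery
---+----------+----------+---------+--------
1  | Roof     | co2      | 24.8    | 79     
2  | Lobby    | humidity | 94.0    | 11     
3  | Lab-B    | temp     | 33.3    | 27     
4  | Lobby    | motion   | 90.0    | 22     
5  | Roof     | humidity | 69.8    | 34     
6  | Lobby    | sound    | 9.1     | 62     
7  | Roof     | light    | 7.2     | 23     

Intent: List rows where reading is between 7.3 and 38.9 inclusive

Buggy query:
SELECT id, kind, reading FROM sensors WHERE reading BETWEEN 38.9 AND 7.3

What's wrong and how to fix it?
Bug: The bounds are reversed; BETWEEN a AND b requires a <= b to match anything

Fix: Write BETWEEN 7.3 AND 38.9

Corrected query:
SELECT id, kind, reading FROM sensors WHERE reading BETWEEN 7.3 AND 38.9

Result:
id | kind  | reading
---+-------+--------
1  | co2   | 24.8   
3  | temp  | 33.3   
6  | sound | 9.1    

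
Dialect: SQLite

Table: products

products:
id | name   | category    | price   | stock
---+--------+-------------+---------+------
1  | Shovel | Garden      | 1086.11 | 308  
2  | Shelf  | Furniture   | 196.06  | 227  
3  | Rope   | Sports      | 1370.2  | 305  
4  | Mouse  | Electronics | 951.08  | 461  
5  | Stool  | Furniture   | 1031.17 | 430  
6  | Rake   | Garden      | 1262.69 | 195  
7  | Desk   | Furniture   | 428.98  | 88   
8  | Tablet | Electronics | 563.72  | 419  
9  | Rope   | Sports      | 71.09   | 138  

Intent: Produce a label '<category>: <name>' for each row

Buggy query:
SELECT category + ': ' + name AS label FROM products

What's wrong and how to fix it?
Bug: '+' is numeric addition; on text columns SQLite converts them to 0 instead of concatenating

Fix: Replace + with || to concatenate text

Corrected query:
SELECT category || ': ' || name AS label FROM products

Result:
label              
-------------------
Garden: Shovel     
Furniture: Shelf   
Sports: Rope       
Electronics: Mouse 
Furniture: Stool   
Garden: Rake       
Furniture: Desk    
Electronics: Tablet
Sports: Rope       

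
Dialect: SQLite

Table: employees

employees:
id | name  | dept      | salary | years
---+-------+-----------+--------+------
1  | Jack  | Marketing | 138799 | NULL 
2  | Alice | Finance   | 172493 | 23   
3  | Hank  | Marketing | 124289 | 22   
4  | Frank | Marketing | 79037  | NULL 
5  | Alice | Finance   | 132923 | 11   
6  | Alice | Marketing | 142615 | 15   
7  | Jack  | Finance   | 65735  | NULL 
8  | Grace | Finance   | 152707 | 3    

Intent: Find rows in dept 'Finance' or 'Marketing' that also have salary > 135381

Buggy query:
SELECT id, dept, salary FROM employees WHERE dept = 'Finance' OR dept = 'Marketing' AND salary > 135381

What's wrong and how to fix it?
Bug: Without parentheses, AND is evaluated before OR, so the salary filter only applies to the 'Marketing' branch

Fix: Group the OR with parentheses (or use IN), then AND the threshold

Corrected query:
SELECT id, dept, salary FROM employees WHERE (dept = 'Finance' OR dept = 'Marketing') AND salary > 135381

Result:
id | dept      | salary
---+-----------+-------
1  | Marketing | 138799
2  | Finance   | 172493
6  | Marketing | 142615
8  | Finance   | 152707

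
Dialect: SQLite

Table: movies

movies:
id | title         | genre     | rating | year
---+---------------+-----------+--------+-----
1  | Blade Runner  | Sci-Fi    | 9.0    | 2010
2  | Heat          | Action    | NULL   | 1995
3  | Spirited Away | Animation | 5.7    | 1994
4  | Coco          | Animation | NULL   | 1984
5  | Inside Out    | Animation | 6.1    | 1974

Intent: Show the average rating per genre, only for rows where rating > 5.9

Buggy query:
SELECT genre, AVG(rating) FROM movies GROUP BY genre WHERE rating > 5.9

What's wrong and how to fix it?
Bug: Row-level WHERE must come before GROUP BY in the clause order

Fix: Place WHERE between FROM and GROUP BY

Corrected query:
SELECT genre, AVG(rating) FROM movies WHERE rating > 5.9 GROUP BY genre

Result:
genre     | AVG(rating)
----------+------------
Animation | 6.1        
Sci-Fi    | 9          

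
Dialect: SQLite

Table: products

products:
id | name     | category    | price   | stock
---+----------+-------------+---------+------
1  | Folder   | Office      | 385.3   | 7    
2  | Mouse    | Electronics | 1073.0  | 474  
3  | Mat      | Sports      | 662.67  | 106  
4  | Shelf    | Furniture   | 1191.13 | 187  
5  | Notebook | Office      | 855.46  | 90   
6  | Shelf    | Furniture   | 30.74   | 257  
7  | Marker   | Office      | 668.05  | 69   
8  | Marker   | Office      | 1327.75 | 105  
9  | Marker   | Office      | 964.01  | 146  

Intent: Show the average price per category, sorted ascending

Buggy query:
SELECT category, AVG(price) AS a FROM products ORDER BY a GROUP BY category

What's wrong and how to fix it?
Bug: GROUP BY must precede ORDER BY

Fix: Reorder: SELECT … FROM … GROUP BY … ORDER BY …

Corrected query:
SELECT category, AVG(price) AS a FROM products GROUP BY category ORDER BY a

Result:
category    | a      
------------+--------
Furniture   | 610.935
Sports      | 662.67 
Office      | 840.114
Electronics | 1073   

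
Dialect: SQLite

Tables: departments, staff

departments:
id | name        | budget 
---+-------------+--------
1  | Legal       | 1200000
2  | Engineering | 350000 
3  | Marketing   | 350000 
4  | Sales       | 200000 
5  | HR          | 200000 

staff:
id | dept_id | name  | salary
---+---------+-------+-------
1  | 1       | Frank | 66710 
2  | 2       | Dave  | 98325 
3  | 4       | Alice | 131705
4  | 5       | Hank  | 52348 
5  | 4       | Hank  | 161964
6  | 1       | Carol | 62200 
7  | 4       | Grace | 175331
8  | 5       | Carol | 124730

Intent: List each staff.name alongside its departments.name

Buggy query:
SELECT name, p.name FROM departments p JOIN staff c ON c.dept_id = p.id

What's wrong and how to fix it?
Bug: Both tables have a 'name' column; the unqualified reference is ambiguous

Fix: Qualify the column with its table alias (c.name)

Corrected query:
SELECT c.name, p.name FROM departments p JOIN staff c ON c.dept_id = p.id

Result:
name  | name       
------+------------
Frank | Legal      
Dave  | Engineering
Alice | Sales      
Hank  | HR         
Hank  | Sales      
Carol | Legal      
Grace | Sales      
Carol | HR         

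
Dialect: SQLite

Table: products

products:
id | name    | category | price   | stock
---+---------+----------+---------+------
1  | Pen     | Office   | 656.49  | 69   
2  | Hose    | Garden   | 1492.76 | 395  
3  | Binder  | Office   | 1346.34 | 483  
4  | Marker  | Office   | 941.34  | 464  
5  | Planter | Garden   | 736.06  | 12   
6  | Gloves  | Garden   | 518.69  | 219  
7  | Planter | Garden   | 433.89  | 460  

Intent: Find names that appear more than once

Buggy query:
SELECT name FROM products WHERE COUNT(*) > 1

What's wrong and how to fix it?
Bug: WHERE can't reference COUNT(*); aggregates are computed after WHERE

Fix: Group first, then use HAVING for the count condition

Corrected query:
SELECT name FROM products GROUP BY name HAVING COUNT(*) > 1

Result:
name   
-------
Planter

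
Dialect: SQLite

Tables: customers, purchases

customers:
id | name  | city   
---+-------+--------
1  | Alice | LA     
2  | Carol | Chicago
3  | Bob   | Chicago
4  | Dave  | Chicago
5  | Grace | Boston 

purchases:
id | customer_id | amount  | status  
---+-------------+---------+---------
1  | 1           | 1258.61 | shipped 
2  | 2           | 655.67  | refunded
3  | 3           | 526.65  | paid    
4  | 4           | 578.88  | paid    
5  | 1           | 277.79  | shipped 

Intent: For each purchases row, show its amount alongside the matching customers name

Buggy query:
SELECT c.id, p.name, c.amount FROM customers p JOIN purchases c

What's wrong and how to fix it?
Bug: Missing join condition: each purchases row is matched to all customers rows instead of just its own

Fix: Specify the join condition linking the foreign key to the parent id

Corrected query:
SELECT c.id, p.name, c.amount FROM customers p JOIN purchases c ON c.customer_id = p.id

Result:
id | name  | amount 
---+-------+--------
1  | Alice | 1258.61
2  | Carol | 655.67 
3  | Bob   | 526.65 
4  | Dave  | 578.88 
5  | Alice | 277.79 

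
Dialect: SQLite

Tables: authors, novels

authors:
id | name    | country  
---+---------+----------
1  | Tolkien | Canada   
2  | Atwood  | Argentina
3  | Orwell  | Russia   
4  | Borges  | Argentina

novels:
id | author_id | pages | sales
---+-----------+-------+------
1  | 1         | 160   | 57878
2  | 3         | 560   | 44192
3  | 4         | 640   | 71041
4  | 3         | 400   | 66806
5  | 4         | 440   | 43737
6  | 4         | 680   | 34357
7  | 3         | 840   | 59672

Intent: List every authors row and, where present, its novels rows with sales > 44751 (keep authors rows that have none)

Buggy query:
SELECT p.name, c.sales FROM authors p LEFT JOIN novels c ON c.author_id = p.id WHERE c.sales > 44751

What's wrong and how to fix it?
Bug: A WHERE condition on the right-hand table after LEFT JOIN drops unmatched parents

Fix: Move the right-table condition into the ON clause so unmatched parents are kept

Corrected query:
SELECT p.name, c.sales FROM authors p LEFT JOIN novels c ON c.author_id = p.id AND c.sales > 44751

Result:
name    | sales
--------+------
Tolkien | 57878
Atwood  | NULL 
Orwell  | 59672
Orwell  | 66806
Borges  | 71041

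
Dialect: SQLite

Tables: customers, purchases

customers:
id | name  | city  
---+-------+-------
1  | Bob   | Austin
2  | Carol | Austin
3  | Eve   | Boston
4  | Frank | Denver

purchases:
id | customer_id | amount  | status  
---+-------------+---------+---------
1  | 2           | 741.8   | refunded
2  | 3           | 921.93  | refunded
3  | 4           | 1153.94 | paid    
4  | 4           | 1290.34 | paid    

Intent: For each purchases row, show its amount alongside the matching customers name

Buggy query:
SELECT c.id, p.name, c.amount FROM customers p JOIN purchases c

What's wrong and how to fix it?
Bug: Missing join condition: each purchases row is matched to all customers rows instead of just its own

Fix: Add ON c.customer_id = p.id to the JOIN

Corrected query:
SELECT c.id, p.name, c.amount FROM customers p JOIN purchases c ON c.customer_id = p.id

Result:
id | name  | amount 
---+-------+--------
1  | Carol | 741.8  
2  | Eve   | 921.93 
3  | Frank | 1153.94
4  | Frank | 1290.34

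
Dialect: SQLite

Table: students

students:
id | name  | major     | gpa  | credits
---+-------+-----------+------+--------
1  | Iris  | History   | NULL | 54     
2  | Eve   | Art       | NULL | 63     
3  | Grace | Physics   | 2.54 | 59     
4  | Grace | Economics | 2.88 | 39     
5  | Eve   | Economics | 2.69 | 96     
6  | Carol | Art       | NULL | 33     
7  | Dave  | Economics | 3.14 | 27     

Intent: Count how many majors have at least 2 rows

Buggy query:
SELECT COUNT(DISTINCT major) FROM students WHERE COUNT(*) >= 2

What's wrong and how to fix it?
Bug: WHERE filters individual rows, not groups, so a group-level COUNT is invalid there

Fix: Use a subquery that GROUPs and filters with HAVING, then count its rows

Corrected query:
SELECT COUNT(*) FROM (SELECT major FROM students GROUP BY major HAVING COUNT(*) >= 2)

Result:
COUNT(*)
--------
2       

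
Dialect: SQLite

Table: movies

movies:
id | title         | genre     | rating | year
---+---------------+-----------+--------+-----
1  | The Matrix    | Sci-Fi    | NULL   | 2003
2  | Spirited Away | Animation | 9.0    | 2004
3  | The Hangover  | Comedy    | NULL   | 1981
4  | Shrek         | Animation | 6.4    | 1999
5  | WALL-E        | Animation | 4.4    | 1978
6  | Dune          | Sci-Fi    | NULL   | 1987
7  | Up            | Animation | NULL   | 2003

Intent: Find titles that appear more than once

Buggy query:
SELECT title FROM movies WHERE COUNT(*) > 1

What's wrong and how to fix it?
Bug: COUNT(*) is an aggregate and cannot be used in WHERE

Fix: GROUP BY title, then filter groups with HAVING COUNT(*) > 1

Corrected query:
SELECT title FROM movies GROUP BY title HAVING COUNT(*) > 1

Result:
(no rows)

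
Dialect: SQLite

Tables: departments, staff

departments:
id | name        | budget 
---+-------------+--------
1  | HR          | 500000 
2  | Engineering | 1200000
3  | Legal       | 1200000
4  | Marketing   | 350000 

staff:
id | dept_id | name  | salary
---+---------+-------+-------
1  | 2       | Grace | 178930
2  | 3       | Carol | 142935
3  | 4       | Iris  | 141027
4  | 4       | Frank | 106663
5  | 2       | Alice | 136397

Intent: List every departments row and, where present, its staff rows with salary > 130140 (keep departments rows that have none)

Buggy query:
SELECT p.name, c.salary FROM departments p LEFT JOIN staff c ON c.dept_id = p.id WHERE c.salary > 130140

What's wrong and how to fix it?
Bug: A WHERE condition on the right-hand table after LEFT JOIN drops unmatched parents

Fix: Put 'c.salary > 130140' in the JOIN's ON clause instead of WHERE

Corrected query:
SELECT p.name, c.salary FROM departments p LEFT JOIN staff c ON c.dept_id = p.id AND c.salary > 130140

Result:
name        | salary
------------+-------
HR          | NULL  
Engineering | 136397
Engineering | 178930
Legal       | 142935
Marketing   | 141027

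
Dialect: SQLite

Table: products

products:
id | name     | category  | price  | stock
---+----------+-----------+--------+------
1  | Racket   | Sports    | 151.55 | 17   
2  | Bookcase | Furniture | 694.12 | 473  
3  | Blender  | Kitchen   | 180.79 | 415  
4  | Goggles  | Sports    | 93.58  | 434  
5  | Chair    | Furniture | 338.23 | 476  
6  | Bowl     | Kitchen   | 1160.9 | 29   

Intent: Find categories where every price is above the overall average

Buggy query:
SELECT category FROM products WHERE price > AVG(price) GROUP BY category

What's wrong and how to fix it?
Bug: AVG() is an aggregate; it can't sit directly in WHERE

Fix: Compute the overall average in a scalar subquery and compare each group's MIN against it in HAVING

Corrected query:
SELECT category FROM products GROUP BY category HAVING MIN(price) > (SELECT AVG(price) FROM products)

Result:
(no rows)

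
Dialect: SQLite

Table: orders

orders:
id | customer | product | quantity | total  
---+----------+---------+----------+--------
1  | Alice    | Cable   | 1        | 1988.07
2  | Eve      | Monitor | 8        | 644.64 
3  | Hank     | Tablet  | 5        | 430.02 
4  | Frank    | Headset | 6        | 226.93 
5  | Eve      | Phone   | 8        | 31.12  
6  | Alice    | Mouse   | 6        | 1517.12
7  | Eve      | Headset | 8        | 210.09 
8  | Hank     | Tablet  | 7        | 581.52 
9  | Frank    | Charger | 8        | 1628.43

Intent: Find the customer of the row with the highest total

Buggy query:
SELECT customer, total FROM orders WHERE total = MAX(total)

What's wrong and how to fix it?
Bug: WHERE is evaluated per row; an aggregate over the whole table isn't defined there

Fix: Use a subquery: WHERE total = (SELECT MAX(total) FROM orders)

Corrected query:
SELECT customer, total FROM orders WHERE total = (SELECT MAX(total) FROM orders)

Result:
customer | total  
---------+--------
Alice    | 1988.07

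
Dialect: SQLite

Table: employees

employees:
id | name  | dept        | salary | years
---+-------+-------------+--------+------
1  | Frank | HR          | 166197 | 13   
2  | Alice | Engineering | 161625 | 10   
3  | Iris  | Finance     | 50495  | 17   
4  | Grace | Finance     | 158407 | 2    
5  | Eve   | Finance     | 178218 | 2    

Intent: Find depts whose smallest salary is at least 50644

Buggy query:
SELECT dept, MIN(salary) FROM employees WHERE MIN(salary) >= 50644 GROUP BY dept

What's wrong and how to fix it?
Bug: MIN() in WHERE is a misuse of aggregate

Fix: Replace WHERE with HAVING after the GROUP BY

Corrected query:
SELECT dept, MIN(salary) FROM employees GROUP BY dept HAVING MIN(salary) >= 50644

Result:
dept        | MIN(salary)
------------+------------
Engineering | 161625     
HR          | 166197     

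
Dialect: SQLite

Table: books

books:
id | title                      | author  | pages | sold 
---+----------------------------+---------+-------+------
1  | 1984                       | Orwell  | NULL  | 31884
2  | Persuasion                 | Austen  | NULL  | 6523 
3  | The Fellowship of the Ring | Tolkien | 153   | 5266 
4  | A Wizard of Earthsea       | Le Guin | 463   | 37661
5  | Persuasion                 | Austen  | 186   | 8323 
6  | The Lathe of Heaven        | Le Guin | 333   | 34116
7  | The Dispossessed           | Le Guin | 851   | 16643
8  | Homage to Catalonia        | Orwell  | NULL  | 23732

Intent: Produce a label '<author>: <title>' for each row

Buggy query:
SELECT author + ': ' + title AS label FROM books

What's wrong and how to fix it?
Bug: '+' is numeric addition; on text columns SQLite converts them to 0 instead of concatenating

Fix: Replace + with || to concatenate text

Corrected query:
SELECT author || ': ' || title AS label FROM books

Result:
label                              
-----------------------------------
Orwell: 1984                       
Austen: Persuasion                 
Tolkien: The Fellowship of the Ring
Le Guin: A Wizard of Earthsea      
Austen: Persuasion                 
Le Guin: The Lathe of Heaven       
Le Guin: The Dispossessed          
Orwell: Homage to Catalonia        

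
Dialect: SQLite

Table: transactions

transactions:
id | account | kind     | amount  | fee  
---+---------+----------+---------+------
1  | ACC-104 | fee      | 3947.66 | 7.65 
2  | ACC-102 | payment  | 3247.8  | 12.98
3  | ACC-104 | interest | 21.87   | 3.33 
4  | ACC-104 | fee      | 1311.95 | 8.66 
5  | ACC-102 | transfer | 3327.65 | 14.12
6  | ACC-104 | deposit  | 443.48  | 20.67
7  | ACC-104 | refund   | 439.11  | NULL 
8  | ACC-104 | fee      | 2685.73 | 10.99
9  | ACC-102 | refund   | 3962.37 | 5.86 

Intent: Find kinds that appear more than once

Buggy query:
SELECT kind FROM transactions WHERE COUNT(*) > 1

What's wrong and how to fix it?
Bug: WHERE can't reference COUNT(*); aggregates are computed after WHERE

Fix: GROUP BY kind, then filter groups with HAVING COUNT(*) > 1

Corrected query:
SELECT kind FROM transactions GROUP BY kind HAVING COUNT(*) > 1

Result:
kind  
------
fee   
refund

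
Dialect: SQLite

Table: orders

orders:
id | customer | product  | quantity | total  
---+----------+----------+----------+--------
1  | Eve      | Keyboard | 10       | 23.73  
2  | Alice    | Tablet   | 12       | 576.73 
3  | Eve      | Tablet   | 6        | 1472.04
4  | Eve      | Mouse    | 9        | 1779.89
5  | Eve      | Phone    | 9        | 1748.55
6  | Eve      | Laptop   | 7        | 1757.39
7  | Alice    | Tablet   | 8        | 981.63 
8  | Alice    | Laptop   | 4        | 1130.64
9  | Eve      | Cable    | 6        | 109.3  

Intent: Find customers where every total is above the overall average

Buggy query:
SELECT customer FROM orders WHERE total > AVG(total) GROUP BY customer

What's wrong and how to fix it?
Bug: WHERE evaluates per row before aggregation, so AVG() is unavailable

Fix: Compute the overall average in a scalar subquery and compare each group's MIN against it in HAVING

Corrected query:
SELECT customer FROM orders GROUP BY customer HAVING MIN(total) > (SELECT AVG(total) FROM orders)

Result:
(no rows)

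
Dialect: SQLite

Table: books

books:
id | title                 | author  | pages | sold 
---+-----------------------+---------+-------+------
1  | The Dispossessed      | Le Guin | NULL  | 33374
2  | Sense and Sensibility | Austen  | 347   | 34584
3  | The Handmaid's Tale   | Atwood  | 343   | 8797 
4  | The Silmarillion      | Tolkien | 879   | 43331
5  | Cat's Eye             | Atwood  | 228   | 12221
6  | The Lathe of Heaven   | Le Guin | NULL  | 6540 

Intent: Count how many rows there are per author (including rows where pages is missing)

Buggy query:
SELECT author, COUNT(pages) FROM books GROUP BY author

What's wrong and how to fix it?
Bug: COUNT(pages) skips NULLs, so groups with missing pages are undercounted

Fix: Use COUNT(*) to count all rows regardless of NULL

Corrected query:
SELECT author, COUNT(*) FROM books GROUP BY author

Result:
author  | COUNT(*)
--------+---------
Atwood  | 2       
Austen  | 1       
Le Guin | 2       
Tolkien | 1       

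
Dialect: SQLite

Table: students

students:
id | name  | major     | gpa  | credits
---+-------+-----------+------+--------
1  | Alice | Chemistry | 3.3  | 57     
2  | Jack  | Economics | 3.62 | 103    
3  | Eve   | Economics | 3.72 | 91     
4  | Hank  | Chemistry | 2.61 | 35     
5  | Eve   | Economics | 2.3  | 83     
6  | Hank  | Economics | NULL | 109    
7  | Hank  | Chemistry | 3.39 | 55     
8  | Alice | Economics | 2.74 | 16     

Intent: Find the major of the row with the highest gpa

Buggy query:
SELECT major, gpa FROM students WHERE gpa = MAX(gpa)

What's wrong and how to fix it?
Bug: MAX(gpa) is an aggregate and cannot be used directly in WHERE

Fix: Use a subquery: WHERE gpa = (SELECT MAX(gpa) FROM students)

Corrected query:
SELECT major, gpa FROM students WHERE gpa = (SELECT MAX(gpa) FROM students)

Result:
major     | gpa 
----------+-----
Economics | 3.72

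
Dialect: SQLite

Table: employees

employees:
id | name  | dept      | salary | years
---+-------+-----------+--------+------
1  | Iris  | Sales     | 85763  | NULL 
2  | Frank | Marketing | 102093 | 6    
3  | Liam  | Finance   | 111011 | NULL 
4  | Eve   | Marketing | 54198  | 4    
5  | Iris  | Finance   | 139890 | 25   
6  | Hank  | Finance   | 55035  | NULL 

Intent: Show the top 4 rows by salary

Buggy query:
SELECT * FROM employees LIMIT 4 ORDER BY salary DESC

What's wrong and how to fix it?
Bug: ORDER BY cannot follow LIMIT; LIMIT is the final clause

Fix: Sort with ORDER BY, then apply LIMIT

Corrected query:
SELECT * FROM employees ORDER BY salary DESC LIMIT 4

Result:
id | name  | dept      | salary | years
---+-------+-----------+--------+------
5  | Iris  | Finance   | 139890 | 25   
3  | Liam  | Finance   | 111011 | NULL 
2  | Frank | Marketing | 102093 | 6    
1  | Iris  | Sales     | 85763  | NULL 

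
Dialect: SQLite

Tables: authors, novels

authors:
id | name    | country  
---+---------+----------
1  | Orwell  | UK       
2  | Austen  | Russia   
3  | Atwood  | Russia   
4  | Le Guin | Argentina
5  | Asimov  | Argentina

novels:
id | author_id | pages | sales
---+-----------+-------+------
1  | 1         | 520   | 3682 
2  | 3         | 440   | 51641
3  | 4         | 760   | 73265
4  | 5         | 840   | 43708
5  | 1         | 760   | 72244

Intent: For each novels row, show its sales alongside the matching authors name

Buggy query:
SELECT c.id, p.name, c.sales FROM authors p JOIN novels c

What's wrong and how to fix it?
Bug: JOIN with no ON clause produces a cartesian product; every novels row pairs with every authors row

Fix: Add ON c.author_id = p.id to the JOIN

Corrected query:
SELECT c.id, p.name, c.sales FROM authors p JOIN novels c ON c.author_id = p.id

Result:
id | name    | sales
---+---------+------
1  | Orwell  | 3682 
2  | Atwood  | 51641
3  | Le Guin | 73265
4  | Asimov  | 43708
5  | Orwell  | 72244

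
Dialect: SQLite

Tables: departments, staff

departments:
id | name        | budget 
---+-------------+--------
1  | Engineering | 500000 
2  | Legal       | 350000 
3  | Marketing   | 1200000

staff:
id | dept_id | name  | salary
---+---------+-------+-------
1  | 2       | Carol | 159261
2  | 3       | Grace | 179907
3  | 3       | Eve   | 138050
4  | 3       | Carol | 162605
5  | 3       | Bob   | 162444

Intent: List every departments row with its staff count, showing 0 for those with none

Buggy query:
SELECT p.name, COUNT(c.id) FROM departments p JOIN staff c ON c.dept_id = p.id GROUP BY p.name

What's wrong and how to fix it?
Bug: INNER JOIN drops departments rows that have no matching staff rows

Fix: Switch to LEFT JOIN to retain unmatched parent rows

Corrected query:
SELECT p.name, COUNT(c.id) FROM departments p LEFT JOIN staff c ON c.dept_id = p.id GROUP BY p.name

Result:
name        | COUNT(c.id)
------------+------------
Engineering | 0          
Legal       | 1          
Marketing   | 4          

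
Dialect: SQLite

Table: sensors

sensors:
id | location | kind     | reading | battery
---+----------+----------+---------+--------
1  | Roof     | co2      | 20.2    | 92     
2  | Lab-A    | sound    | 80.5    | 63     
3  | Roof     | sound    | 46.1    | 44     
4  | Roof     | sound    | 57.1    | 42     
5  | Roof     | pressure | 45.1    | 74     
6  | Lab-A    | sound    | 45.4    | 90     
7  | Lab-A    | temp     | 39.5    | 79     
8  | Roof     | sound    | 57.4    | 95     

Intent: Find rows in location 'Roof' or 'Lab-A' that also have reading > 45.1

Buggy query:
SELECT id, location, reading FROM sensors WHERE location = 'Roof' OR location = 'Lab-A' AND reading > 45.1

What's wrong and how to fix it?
Bug: Without parentheses, AND is evaluated before OR, so the reading filter only applies to the 'Lab-A' branch

Fix: Group the OR with parentheses (or use IN), then AND the threshold

Corrected query:
SELECT id, location, reading FROM sensors WHERE (location = 'Roof' OR location = 'Lab-A') AND reading > 45.1

Result:
id | location | reading
---+----------+--------
2  | Lab-A    | 80.5   
3  | Roof     | 46.1   
4  | Roof     | 57.1   
6  | Lab-A    | 45.4   
8  | Roof     | 57.4   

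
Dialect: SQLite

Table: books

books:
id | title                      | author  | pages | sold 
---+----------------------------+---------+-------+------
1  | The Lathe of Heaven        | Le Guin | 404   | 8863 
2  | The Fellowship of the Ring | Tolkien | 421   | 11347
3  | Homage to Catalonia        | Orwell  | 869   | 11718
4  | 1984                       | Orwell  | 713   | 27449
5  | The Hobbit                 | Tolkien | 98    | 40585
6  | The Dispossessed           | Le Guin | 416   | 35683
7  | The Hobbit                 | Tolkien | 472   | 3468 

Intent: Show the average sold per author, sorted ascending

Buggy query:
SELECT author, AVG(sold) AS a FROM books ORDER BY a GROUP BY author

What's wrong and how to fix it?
Bug: GROUP BY must precede ORDER BY

Fix: Move ORDER BY to the end, after GROUP BY

Corrected query:
SELECT author, AVG(sold) AS a FROM books GROUP BY author ORDER BY a

Result:
author  | a           
--------+-------------
Tolkien | 18466.666667
Orwell  | 19583.5     
Le Guin | 22273       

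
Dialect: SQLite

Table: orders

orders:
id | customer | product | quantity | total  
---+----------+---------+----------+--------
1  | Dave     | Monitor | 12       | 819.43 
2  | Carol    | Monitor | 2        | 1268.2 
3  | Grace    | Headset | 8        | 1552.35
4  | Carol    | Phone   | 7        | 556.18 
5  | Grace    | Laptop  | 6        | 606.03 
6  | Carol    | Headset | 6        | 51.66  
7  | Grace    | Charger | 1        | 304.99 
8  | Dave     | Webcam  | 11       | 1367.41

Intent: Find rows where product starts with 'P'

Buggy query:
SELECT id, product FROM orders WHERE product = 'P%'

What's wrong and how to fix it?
Bug: '=' compares the literal string including the % character; pattern matching needs LIKE

Fix: Replace '=' with LIKE so 'P%' is treated as a pattern

Corrected query:
SELECT id, product FROM orders WHERE product LIKE 'P%'

Result:
id | product
---+--------
4  | Phone  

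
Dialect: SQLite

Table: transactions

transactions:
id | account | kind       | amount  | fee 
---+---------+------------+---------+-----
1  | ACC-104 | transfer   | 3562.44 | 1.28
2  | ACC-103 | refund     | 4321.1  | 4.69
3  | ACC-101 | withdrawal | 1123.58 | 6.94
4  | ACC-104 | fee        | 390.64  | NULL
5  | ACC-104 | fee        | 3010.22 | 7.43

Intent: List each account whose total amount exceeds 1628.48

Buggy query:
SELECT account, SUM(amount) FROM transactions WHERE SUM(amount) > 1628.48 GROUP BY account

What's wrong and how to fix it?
Bug: SUM(amount) is an aggregate, but WHERE filters rows before aggregation

Fix: Move the aggregate condition to a HAVING clause

Corrected query:
SELECT account, SUM(amount) FROM transactions GROUP BY account HAVING SUM(amount) > 1628.48

Result:
account | SUM(amount)
--------+------------
ACC-103 | 4321.1     
ACC-104 | 6963.3     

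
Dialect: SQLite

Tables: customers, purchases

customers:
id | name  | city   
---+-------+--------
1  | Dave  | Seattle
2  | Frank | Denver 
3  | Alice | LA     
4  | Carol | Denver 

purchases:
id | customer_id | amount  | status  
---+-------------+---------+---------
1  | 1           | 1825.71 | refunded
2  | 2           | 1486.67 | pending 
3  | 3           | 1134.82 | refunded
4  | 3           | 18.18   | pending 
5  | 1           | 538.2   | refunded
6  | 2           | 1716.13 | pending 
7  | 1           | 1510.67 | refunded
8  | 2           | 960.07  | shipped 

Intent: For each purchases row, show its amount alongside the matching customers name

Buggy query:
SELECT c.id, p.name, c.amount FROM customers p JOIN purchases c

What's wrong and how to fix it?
Bug: JOIN with no ON clause produces a cartesian product; every purchases row pairs with every customers row

Fix: Specify the join condition linking the foreign key to the parent id

Corrected query:
SELECT c.id, p.name, c.amount FROM customers p JOIN purchases c ON c.customer_id = p.id

Result:
id | name  | amount 
---+-------+--------
1  | Dave  | 1825.71
2  | Frank | 1486.67
3  | Alice | 1134.82
4  | Alice | 18.18  
5  | Dave  | 538.2  
6  | Frank | 1716.13
7  | Dave  | 1510.67
8  | Frank | 960.07 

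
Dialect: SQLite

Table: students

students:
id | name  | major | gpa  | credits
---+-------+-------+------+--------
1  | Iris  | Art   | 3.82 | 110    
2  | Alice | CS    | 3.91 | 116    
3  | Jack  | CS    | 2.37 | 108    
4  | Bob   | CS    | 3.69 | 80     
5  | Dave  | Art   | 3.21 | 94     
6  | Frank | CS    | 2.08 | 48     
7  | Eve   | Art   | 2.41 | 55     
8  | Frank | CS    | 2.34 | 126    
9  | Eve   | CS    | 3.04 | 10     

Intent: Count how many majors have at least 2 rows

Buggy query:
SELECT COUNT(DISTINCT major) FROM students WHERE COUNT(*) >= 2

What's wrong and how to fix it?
Bug: COUNT(*) cannot appear in WHERE; the per-group count doesn't exist yet

Fix: Use a subquery that GROUPs and filters with HAVING, then count its rows

Corrected query:
SELECT COUNT(*) FROM (SELECT major FROM students GROUP BY major HAVING COUNT(*) >= 2)

Result:
COUNT(*)
--------
2       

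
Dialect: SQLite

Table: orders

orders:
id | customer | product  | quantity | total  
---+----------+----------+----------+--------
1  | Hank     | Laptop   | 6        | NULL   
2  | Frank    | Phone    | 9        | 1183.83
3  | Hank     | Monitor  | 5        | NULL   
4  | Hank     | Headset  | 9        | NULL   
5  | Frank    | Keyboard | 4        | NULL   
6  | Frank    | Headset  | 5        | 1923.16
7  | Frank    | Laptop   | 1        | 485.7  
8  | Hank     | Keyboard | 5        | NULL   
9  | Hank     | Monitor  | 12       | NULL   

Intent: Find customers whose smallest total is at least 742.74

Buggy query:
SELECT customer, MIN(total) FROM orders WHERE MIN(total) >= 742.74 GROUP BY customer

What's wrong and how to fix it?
Bug: Aggregates like MIN are computed per group after WHERE runs

Fix: Replace WHERE with HAVING after the GROUP BY

Corrected query:
SELECT customer, MIN(total) FROM orders GROUP BY customer HAVING MIN(total) >= 742.74

Result:
(no rows)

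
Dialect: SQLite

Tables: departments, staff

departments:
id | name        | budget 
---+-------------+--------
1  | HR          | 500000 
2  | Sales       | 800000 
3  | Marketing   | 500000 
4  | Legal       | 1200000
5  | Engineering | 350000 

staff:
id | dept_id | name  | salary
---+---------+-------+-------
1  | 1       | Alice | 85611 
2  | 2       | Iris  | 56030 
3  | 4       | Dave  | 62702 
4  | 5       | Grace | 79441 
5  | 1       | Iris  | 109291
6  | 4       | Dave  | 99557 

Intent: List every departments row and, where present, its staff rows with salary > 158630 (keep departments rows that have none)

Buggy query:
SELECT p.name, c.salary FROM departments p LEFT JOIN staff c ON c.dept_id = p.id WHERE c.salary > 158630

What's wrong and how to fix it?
Bug: A WHERE condition on the right-hand table after LEFT JOIN drops unmatched parents

Fix: Move the right-table condition into the ON clause so unmatched parents are kept

Corrected query:
SELECT p.name, c.salary FROM departments p LEFT JOIN staff c ON c.dept_id = p.id AND c.salary > 158630

Result:
name        | salary
------------+-------
HR          | NULL  
Sales       | NULL  
Marketing   | NULL  
Legal       | NULL  
Engineering | NULL  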